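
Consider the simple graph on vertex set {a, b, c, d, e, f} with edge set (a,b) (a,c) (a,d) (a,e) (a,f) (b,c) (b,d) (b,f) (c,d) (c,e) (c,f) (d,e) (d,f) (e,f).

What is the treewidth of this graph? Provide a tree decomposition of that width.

Treewidth 4.
Bags: B1 = {a, c, d, e, f}  B2 = {a, b, c, d, f}
Tree: B1–B2

The largest bag has 5 vertices, giving width 4; this decomposition certifies tw(G) ≤ 4. For the lower bound, the 5 vertices {a, c, d, e, f} are pairwise adjacent, and any tree decomposition puts a clique entirely inside one bag — forcing width ≥ 4. Hence tw(G) = 4 exactly.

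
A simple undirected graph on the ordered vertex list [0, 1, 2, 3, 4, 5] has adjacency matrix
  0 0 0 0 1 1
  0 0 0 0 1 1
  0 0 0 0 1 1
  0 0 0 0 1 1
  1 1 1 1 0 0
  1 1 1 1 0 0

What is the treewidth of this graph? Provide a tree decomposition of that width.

The largest bag has 3 vertices, giving width 2; this decomposition certifies tw(G) ≤ 2. Since 5–0–4–1–5 is a cycle in G, G is not acyclic. Forests are exactly the graphs of treewidth ≤ 1, so tw(G) ≥ 2. Combining the bounds, tw(G) = 2.

Treewidth 2.
One such decomposition:
Bags: B1 = {0, 4, 5}  B2 = {1, 4, 5}  B3 = {2, 4, 5}  B4 = {3, 4, 5}
Tree: B1–B2, B2–B3, B3–B4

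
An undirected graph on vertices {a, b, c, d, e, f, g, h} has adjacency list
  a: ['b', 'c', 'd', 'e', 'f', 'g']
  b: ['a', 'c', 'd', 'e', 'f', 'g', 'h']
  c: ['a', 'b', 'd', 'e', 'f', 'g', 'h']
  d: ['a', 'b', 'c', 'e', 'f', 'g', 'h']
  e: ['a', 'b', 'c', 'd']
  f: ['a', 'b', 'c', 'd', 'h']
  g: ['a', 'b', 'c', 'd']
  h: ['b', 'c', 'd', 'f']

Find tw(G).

A width-4 tree decomposition is:
Bags: B1 = {a, b, c, d, e}  B2 = {a, b, c, d, f}  B3 = {a, b, c, d, g}  B4 = {b, c, d, f, h}
Tree: B1–B2, B2–B3, B2–B4
The largest bag has 5 vertices, giving width 4; this decomposition certifies tw(G) ≤ 4. On the other hand G contains the 5-clique {b, c, d, f, h}. A clique must lie in a single bag of any decomposition, so no decomposition can have width below 4. Combining the bounds, tw(G) = 4.

4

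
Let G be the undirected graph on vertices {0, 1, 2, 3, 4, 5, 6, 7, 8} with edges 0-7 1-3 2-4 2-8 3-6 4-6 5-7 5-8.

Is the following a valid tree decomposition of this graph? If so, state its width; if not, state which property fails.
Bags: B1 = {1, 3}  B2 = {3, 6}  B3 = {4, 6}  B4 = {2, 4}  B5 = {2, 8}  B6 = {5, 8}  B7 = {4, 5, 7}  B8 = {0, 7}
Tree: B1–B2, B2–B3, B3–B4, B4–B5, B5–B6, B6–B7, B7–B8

A tree decomposition must satisfy three properties: every vertex lies in some bag; for every edge, both endpoints lie together in some bag; and for every vertex, the bags containing it form a connected subtree. Here bags containing vertex 4 are not connected in the tree, so the decomposition is invalid.

No — bags containing vertex 4 are not connected in the tree.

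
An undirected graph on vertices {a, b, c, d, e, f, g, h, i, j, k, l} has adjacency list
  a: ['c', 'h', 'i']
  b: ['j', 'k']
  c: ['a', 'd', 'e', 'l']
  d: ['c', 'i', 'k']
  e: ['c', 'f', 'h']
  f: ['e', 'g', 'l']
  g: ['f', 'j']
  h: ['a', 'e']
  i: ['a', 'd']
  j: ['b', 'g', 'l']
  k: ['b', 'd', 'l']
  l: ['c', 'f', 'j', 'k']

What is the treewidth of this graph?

3

A width-3 tree decomposition is:
Bags: B1 = {a, e, h, i}  B2 = {a, c, e, i}  B3 = {c, d, e, i}  B4 = {c, d, e, f}  B5 = {c, d, f, l}  B6 = {d, f, k, l}  B7 = {f, g, k, l}  B8 = {g, j, k, l}  B9 = {b, g, j, k}
Tree: B1–B2, B2–B3, B3–B4, B4–B5, B5–B6, B6–B7, B7–B8, B8–B9
Each bag holds 4 vertices, so the decomposition has width 3, which upper-bounds the treewidth. For the lower bound: the 4 vertex sets {a,h,i}, {e}, {c}, {d,f,k,l} are disjoint, each induces a connected subgraph, and every pair is joined by at least one edge of G. Contracting each set to a single vertex therefore yields K_{4} as a minor, and since treewidth is minor-monotone, tw(G) ≥ tw(K_{4}) = 3. Combining the bounds, tw(G) = 3.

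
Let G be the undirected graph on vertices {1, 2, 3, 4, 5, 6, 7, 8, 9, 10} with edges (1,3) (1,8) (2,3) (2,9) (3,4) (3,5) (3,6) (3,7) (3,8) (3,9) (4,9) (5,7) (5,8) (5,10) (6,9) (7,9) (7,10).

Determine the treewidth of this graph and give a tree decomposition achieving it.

The largest bag has 3 vertices, giving width 2; this decomposition certifies tw(G) ≤ 2. For the lower bound, the 3 vertices {5, 7, 10} are pairwise adjacent, and any tree decomposition puts a clique entirely inside one bag — forcing width ≥ 2. The upper and lower bounds meet at 2, so that is the treewidth.

Treewidth 2.
Bags: B1 = {3, 5, 8}  B2 = {3, 5, 7}  B3 = {3, 7, 9}  B4 = {1, 3, 8}  B5 = {3, 4, 9}  B6 = {5, 7, 10}  B7 = {3, 6, 9}  B8 = {2, 3, 9}
Tree: B1–B2, B2–B3, B1–B4, B3–B5, B2–B6, B3–B7, B3–B8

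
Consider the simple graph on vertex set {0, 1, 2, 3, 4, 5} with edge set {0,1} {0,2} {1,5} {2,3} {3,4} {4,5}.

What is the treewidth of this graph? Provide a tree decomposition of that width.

The largest bag has 3 vertices, giving width 2; this decomposition certifies tw(G) ≤ 2. The edges 2–3–4–5–1–0–2 form a cycle, so G is not a tree and its treewidth is at least 2. Hence tw(G) = 2 exactly.

Treewidth 2.
One optimal decomposition is:
Bags: B1 = {2, 3, 4}  B2 = {2, 4, 5}  B3 = {1, 2, 5}  B4 = {0, 1, 2}
Tree: B1–B2, B2–B3, B3–B4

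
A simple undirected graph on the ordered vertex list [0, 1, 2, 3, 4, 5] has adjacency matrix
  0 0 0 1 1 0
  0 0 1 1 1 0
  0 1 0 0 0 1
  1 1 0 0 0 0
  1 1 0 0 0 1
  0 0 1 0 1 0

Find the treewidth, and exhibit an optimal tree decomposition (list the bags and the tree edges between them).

Every bag has size at most 3, so the width is 3 − 1 = 2 and tw(G) ≤ 2. For the lower bound, G contains the cycle 2–5–4–1–2, so G is not a forest; only forests have treewidth ≤ 1, hence tw(G) ≥ 2. Hence tw(G) = 2 exactly.

Treewidth 2.
One optimal decomposition is:
Bags: B1 = {1, 2, 5}  B2 = {1, 4, 5}  B3 = {1, 3, 4}  B4 = {0, 3, 4}
Tree: B1–B2, B2–B3, B3–B4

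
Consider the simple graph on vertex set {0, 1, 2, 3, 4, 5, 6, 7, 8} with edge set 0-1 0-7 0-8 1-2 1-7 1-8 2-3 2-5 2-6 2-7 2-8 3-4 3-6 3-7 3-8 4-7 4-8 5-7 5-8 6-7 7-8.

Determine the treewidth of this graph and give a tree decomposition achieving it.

The largest bag has 4 vertices, giving width 3; this decomposition certifies tw(G) ≤ 3. Conversely, {0, 1, 7, 8} is a clique of size 4, and the vertices of any clique must share a bag in every tree decomposition; so some bag has ≥ 4 vertices and tw(G) ≥ 3. Combining the bounds, tw(G) = 3.

Treewidth 3.
Bags: B1 = {1, 2, 7, 8}  B2 = {2, 3, 7, 8}  B3 = {0, 1, 7, 8}  B4 = {3, 4, 7, 8}  B5 = {2, 5, 7, 8}  B6 = {2, 3, 6, 7}
Tree: B1–B2, B1–B3, B2–B4, B1–B5, B2–B6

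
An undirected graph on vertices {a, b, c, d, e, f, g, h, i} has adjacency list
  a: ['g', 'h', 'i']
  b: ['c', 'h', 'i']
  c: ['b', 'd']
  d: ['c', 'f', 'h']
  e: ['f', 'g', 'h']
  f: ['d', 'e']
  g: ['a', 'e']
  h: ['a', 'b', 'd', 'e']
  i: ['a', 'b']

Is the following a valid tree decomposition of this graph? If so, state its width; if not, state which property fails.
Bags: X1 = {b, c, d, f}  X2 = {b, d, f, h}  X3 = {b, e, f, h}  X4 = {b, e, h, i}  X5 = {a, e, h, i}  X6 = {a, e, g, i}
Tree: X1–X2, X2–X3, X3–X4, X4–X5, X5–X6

Checking the three conditions: (i) the bags cover all of {a, b, c, d, e, f, g, h, i}; (ii) for each edge, some bag contains both endpoints; (iii) the bags containing any fixed vertex form a subtree. All hold, so the decomposition is valid with width 4 − 1 = 3.

Yes; width 3.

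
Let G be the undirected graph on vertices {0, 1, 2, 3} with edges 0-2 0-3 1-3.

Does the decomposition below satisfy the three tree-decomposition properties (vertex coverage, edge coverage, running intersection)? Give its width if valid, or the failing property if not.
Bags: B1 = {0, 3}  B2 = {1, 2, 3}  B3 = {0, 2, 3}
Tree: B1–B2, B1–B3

A tree decomposition must satisfy three properties: every vertex lies in some bag; for every edge, both endpoints lie together in some bag; and for every vertex, the bags containing it form a connected subtree. Here bags containing vertex 2 are not connected in the tree, so the decomposition is invalid.

No — bags containing vertex 2 are not connected in the tree.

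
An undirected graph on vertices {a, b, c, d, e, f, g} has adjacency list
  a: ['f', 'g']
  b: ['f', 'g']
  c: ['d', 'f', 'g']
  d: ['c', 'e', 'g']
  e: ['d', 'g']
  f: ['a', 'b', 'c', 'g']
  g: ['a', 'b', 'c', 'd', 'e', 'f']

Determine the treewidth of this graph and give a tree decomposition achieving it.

Treewidth 2.
One optimal decomposition is:
Bags: B1 = {b, f, g}  B2 = {c, f, g}  B3 = {c, d, g}  B4 = {d, e, g}  B5 = {a, f, g}
Tree: B1–B2, B2–B3, B3–B4, B2–B5

The largest bag has 3 vertices, giving width 2; this decomposition certifies tw(G) ≤ 2. On the other hand G contains the 3-clique {d, e, g}. A clique must lie in a single bag of any decomposition, so no decomposition can have width below 2. Hence tw(G) = 2 exactly.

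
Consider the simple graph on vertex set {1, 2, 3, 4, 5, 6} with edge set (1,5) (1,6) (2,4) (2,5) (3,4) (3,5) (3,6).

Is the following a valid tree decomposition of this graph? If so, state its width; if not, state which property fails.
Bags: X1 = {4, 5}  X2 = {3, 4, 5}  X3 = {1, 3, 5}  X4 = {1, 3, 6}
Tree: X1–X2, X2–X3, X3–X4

No — vertex 2 appears in no bag.

A tree decomposition must satisfy three properties: every vertex lies in some bag; for every edge, both endpoints lie together in some bag; and for every vertex, the bags containing it form a connected subtree. Here vertex 2 appears in no bag, so the decomposition is invalid.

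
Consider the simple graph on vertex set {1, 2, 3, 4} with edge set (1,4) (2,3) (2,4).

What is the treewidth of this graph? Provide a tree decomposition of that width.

Each bag holds 2 vertices, so the decomposition has width 1, which upper-bounds the treewidth. Any graph with an edge has treewidth ≥ 1, and G has the edge 3–2. Combining the bounds, tw(G) = 1.

Treewidth 1.
Bags: B1 = {2, 3}  B2 = {2, 4}  B3 = {1, 4}
Tree: B1–B2, B2–B3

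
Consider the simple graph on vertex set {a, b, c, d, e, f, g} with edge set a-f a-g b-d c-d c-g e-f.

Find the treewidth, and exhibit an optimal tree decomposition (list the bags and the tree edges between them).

Treewidth 1.
One such decomposition:
Bags: B1 = {b, d}  B2 = {c, d}  B3 = {c, g}  B4 = {a, g}  B5 = {a, f}  B6 = {e, f}
Tree: B1–B2, B2–B3, B3–B4, B4–B5, B5–B6

Every bag has size at most 2, so the width is 2 − 1 = 1 and tw(G) ≤ 1. Since G has at least one edge (e.g. b–d), it is not an edgeless graph, so tw(G) ≥ 1. The upper and lower bounds meet at 1, so that is the treewidth.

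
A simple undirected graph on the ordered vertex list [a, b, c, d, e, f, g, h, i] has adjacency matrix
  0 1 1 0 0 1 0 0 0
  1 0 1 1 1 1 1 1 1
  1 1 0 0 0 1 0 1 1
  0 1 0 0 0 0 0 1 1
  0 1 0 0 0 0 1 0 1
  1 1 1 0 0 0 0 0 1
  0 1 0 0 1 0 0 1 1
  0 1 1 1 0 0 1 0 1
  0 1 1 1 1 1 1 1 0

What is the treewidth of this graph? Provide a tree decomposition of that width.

Every bag has size at most 4, so the width is 4 − 1 = 3 and tw(G) ≤ 3. For the lower bound, the 4 vertices {a, b, c, f} are pairwise adjacent, and any tree decomposition puts a clique entirely inside one bag — forcing width ≥ 3. Therefore the treewidth is 3.

Treewidth 3.
Bags: B1 = {b, d, h, i}  B2 = {b, c, h, i}  B3 = {b, g, h, i}  B4 = {b, c, f, i}  B5 = {a, b, c, f}  B6 = {b, e, g, i}
Tree: B1–B2, B1–B3, B2–B4, B4–B5, B3–B6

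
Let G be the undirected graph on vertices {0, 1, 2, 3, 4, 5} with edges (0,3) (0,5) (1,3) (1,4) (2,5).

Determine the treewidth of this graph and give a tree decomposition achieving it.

Each bag holds 2 vertices, so the decomposition has width 1, which upper-bounds the treewidth. Since G has at least one edge (e.g. 2–5), it is not an edgeless graph, so tw(G) ≥ 1. Therefore the treewidth is 1.

Treewidth 1.
Bags: B1 = {2, 5}  B2 = {0, 5}  B3 = {0, 3}  B4 = {1, 3}  B5 = {1, 4}
Tree: B1–B2, B2–B3, B3–B4, B4–B5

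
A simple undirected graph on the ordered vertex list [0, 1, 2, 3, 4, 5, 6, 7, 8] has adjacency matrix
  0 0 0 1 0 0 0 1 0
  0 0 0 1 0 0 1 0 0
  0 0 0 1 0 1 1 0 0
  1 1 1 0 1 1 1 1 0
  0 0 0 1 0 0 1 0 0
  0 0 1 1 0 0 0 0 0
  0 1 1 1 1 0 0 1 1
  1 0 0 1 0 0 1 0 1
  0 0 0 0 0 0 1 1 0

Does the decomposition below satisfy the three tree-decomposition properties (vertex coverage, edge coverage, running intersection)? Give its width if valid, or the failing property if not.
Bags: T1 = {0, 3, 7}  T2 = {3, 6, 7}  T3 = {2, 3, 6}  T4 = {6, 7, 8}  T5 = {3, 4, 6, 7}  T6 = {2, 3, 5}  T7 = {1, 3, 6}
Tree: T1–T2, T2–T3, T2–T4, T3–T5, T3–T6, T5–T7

A tree decomposition must satisfy three properties: every vertex lies in some bag; for every edge, both endpoints lie together in some bag; and for every vertex, the bags containing it form a connected subtree. Here bags containing vertex 7 are not connected in the tree, so the decomposition is invalid.

No — bags containing vertex 7 are not connected in the tree.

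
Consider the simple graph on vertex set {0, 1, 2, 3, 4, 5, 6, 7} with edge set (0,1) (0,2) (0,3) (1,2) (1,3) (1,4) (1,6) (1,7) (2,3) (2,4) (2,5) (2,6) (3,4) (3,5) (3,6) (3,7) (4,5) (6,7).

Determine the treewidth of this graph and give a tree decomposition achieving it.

The largest bag has 4 vertices, giving width 3; this decomposition certifies tw(G) ≤ 3. For the lower bound, the 4 vertices {0, 1, 2, 3} are pairwise adjacent, and any tree decomposition puts a clique entirely inside one bag — forcing width ≥ 3. Therefore the treewidth is 3.

Treewidth 3.
One such decomposition:
Bags: B1 = {1, 2, 3, 6}  B2 = {1, 3, 6, 7}  B3 = {1, 2, 3, 4}  B4 = {2, 3, 4, 5}  B5 = {0, 1, 2, 3}
Tree: B1–B2, B1–B3, B3–B4, B1–B5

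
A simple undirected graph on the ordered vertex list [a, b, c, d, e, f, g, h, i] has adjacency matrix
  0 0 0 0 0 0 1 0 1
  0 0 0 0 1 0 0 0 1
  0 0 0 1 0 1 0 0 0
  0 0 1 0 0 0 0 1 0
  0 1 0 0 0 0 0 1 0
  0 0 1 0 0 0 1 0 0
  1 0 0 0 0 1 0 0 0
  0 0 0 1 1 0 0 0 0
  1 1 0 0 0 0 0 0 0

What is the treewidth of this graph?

2

A width-2 tree decomposition is:
Bags: B1 = {c, f, g}  B2 = {c, d, g}  B3 = {d, g, h}  B4 = {e, g, h}  B5 = {b, e, g}  B6 = {b, g, i}  B7 = {a, g, i}
Tree: B1–B2, B2–B3, B3–B4, B4–B5, B5–B6, B6–B7
The largest bag has 3 vertices, giving width 2; this decomposition certifies tw(G) ≤ 2. Since g–f–c–d–h–e–b–i–a–g is a cycle in G, G is not acyclic. Forests are exactly the graphs of treewidth ≤ 1, so tw(G) ≥ 2. Therefore the treewidth is 2.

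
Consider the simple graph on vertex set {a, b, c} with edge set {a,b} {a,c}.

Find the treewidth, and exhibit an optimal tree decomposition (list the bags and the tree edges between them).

Each bag holds 2 vertices, so the decomposition has width 1, which upper-bounds the treewidth. Any graph with an edge has treewidth ≥ 1, and G has the edge b–a. Therefore the treewidth is 1.

Treewidth 1.
One optimal decomposition is:
Bags: B1 = {a, b}  B2 = {a, c}
Tree: B1–B2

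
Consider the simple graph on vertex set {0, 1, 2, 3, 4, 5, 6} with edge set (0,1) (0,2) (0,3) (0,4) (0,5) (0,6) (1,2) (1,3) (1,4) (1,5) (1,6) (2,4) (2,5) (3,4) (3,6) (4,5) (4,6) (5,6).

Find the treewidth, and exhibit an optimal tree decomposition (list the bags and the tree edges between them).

Treewidth 4.
One optimal decomposition is:
Bags: B1 = {0, 1, 4, 5, 6}  B2 = {0, 1, 3, 4, 6}  B3 = {0, 1, 2, 4, 5}
Tree: B1–B2, B1–B3

Every bag has size at most 5, so the width is 5 − 1 = 4 and tw(G) ≤ 4. On the other hand G contains the 5-clique {0, 1, 3, 4, 6}. A clique must lie in a single bag of any decomposition, so no decomposition can have width below 4. Combining the bounds, tw(G) = 4.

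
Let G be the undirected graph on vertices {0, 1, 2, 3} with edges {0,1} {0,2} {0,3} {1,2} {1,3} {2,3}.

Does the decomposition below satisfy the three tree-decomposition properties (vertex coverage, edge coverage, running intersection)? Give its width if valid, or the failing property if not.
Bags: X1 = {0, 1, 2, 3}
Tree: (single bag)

Yes; width 3.

Every vertex of G appears in some bag (union = {0, 1, 2, 3}); every edge is covered by a bag; and for each vertex v the set of bags containing v is connected in the bag tree. The decomposition is therefore valid. The largest bag has 4 vertices, so the width is 3.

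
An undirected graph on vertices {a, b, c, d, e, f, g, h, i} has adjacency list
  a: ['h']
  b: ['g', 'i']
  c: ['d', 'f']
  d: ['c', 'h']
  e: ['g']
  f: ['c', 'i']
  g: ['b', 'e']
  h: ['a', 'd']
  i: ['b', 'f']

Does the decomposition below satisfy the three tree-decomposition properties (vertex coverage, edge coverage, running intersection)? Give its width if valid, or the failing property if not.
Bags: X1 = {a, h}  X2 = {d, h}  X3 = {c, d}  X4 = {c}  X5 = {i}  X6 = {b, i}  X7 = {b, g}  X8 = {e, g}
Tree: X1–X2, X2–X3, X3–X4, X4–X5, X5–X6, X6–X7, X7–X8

A tree decomposition must satisfy three properties: every vertex lies in some bag; for every edge, both endpoints lie together in some bag; and for every vertex, the bags containing it form a connected subtree. Here vertex f appears in no bag, so the decomposition is invalid.

No — vertex f appears in no bag.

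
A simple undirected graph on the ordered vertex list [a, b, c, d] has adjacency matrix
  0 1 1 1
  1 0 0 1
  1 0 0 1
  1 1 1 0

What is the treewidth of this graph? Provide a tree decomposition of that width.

Treewidth 2.
Bags: B1 = {a, c, d}  B2 = {a, b, d}
Tree: B1–B2

Each bag holds 3 vertices, so the decomposition has width 2, which upper-bounds the treewidth. On the other hand G contains the 3-clique {a, c, d}. A clique must lie in a single bag of any decomposition, so no decomposition can have width below 2. Hence tw(G) = 2 exactly.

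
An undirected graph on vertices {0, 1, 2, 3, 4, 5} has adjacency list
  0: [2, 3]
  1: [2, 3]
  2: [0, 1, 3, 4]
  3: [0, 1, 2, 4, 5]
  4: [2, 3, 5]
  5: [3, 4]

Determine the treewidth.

2

A width-2 tree decomposition is:
Bags: B1 = {0, 2, 3}  B2 = {2, 3, 4}  B3 = {1, 2, 3}  B4 = {3, 4, 5}
Tree: B1–B2, B1–B3, B2–B4
Every bag has size at most 3, so the width is 3 − 1 = 2 and tw(G) ≤ 2. For the lower bound, the 3 vertices {0, 2, 3} are pairwise adjacent, and any tree decomposition puts a clique entirely inside one bag — forcing width ≥ 2. Combining the bounds, tw(G) = 2.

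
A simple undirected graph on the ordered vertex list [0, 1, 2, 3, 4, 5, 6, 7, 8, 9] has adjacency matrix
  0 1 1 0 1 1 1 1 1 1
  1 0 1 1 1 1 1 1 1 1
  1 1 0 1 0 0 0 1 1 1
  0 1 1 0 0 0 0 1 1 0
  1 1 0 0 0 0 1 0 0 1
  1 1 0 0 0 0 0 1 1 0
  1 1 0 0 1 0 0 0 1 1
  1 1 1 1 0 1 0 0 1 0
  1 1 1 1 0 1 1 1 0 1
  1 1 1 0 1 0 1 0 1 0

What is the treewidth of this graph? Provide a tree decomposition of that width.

Treewidth 4.
One optimal decomposition is:
Bags: B1 = {0, 1, 6, 8, 9}  B2 = {0, 1, 4, 6, 9}  B3 = {0, 1, 2, 8, 9}  B4 = {0, 1, 2, 7, 8}  B5 = {1, 2, 3, 7, 8}  B6 = {0, 1, 5, 7, 8}
Tree: B1–B2, B1–B3, B3–B4, B4–B5, B4–B6

The largest bag has 5 vertices, giving width 4; this decomposition certifies tw(G) ≤ 4. For the lower bound, the 5 vertices {0, 1, 2, 8, 9} are pairwise adjacent, and any tree decomposition puts a clique entirely inside one bag — forcing width ≥ 4. Therefore the treewidth is 4.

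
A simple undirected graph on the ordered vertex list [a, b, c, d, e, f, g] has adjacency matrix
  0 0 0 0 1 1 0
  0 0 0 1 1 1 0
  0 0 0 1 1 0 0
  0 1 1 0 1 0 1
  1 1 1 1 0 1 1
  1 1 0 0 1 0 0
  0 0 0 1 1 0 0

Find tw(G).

A width-2 tree decomposition is:
Bags: B1 = {a, e, f}  B2 = {b, e, f}  B3 = {b, d, e}  B4 = {c, d, e}  B5 = {d, e, g}
Tree: B1–B2, B2–B3, B3–B4, B4–B5
The largest bag has 3 vertices, giving width 2; this decomposition certifies tw(G) ≤ 2. For the lower bound, the 3 vertices {d, e, g} are pairwise adjacent, and any tree decomposition puts a clique entirely inside one bag — forcing width ≥ 2. Therefore the treewidth is 2.

2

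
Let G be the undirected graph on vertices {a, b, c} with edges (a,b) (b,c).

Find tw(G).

1

A width-1 tree decomposition is:
Bags: B1 = {a, b}  B2 = {b, c}
Tree: B1–B2
Each bag holds 2 vertices, so the decomposition has width 1, which upper-bounds the treewidth. Any graph with an edge has treewidth ≥ 1, and G has the edge a–b. Hence tw(G) = 1 exactly.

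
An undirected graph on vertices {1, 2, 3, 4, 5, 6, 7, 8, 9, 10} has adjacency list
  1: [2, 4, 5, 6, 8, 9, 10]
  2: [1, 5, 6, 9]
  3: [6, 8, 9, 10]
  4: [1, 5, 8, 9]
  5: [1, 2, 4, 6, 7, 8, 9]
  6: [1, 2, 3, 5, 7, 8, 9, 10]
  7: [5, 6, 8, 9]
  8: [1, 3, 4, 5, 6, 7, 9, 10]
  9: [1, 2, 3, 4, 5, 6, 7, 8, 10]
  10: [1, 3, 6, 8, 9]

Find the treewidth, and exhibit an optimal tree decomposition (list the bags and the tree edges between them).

Each bag holds 5 vertices, so the decomposition has width 4, which upper-bounds the treewidth. For the lower bound, the 5 vertices {1, 4, 5, 8, 9} are pairwise adjacent, and any tree decomposition puts a clique entirely inside one bag — forcing width ≥ 4. The upper and lower bounds meet at 4, so that is the treewidth.

Treewidth 4.
One optimal decomposition is:
Bags: B1 = {1, 5, 6, 8, 9}  B2 = {1, 6, 8, 9, 10}  B3 = {1, 2, 5, 6, 9}  B4 = {5, 6, 7, 8, 9}  B5 = {3, 6, 8, 9, 10}  B6 = {1, 4, 5, 8, 9}
Tree: B1–B2, B1–B3, B1–B4, B2–B5, B1–B6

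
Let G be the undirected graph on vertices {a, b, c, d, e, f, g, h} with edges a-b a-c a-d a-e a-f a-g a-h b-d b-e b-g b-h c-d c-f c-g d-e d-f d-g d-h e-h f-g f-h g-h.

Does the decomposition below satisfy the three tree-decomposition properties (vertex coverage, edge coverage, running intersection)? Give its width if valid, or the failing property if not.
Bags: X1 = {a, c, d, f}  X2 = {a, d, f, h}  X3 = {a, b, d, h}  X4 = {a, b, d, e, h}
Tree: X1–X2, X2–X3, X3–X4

A tree decomposition must satisfy three properties: every vertex lies in some bag; for every edge, both endpoints lie together in some bag; and for every vertex, the bags containing it form a connected subtree. Here vertex g appears in no bag, so the decomposition is invalid.

No — vertex g appears in no bag.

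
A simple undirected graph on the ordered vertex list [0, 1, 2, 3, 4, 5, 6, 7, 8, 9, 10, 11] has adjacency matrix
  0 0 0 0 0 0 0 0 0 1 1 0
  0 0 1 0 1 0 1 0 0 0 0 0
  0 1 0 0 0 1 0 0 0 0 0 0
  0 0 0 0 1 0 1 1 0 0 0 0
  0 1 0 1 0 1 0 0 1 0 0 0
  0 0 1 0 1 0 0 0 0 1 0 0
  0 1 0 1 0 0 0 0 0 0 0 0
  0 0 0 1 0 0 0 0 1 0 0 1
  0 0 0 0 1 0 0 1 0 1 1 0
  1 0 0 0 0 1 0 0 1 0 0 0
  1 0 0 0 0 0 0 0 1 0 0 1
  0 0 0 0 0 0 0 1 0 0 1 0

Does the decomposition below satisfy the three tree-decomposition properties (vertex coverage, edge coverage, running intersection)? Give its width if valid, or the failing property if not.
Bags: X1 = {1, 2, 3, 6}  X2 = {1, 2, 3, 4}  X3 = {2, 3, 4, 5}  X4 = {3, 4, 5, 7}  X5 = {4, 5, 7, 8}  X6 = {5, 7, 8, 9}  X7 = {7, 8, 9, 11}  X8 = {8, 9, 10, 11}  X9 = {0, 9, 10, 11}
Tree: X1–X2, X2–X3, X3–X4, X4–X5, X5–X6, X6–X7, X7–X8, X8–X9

Checking the three conditions: (i) the bags cover all of {0, 1, 2, 3, 4, 5, 6, 7, 8, 9, 10, 11}; (ii) for each edge, some bag contains both endpoints; (iii) the bags containing any fixed vertex form a subtree. All hold, so the decomposition is valid with width 4 − 1 = 3.

Yes; width 3.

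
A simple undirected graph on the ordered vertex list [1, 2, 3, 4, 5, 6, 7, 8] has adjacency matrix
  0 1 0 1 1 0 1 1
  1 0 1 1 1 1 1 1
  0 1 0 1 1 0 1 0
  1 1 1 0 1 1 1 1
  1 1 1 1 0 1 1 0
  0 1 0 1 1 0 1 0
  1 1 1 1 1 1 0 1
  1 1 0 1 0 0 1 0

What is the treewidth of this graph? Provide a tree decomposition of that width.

Treewidth 4.
One such decomposition:
Bags: B1 = {1, 2, 4, 5, 7}  B2 = {2, 4, 5, 6, 7}  B3 = {1, 2, 4, 7, 8}  B4 = {2, 3, 4, 5, 7}
Tree: B1–B2, B1–B3, B1–B4

Each bag holds 5 vertices, so the decomposition has width 4, which upper-bounds the treewidth. For the lower bound, the 5 vertices {1, 2, 4, 7, 8} are pairwise adjacent, and any tree decomposition puts a clique entirely inside one bag — forcing width ≥ 4. Hence tw(G) = 4 exactly.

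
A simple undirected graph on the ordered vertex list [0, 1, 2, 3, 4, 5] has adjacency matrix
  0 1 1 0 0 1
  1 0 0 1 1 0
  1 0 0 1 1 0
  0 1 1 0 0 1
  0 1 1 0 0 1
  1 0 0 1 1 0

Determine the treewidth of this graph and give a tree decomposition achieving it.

Treewidth 3.
One optimal decomposition is:
Bags: B1 = {1, 2, 4, 5}  B2 = {0, 1, 2, 5}  B3 = {1, 2, 3, 5}
Tree: B1–B2, B2–B3

Every bag has size at most 4, so the width is 4 − 1 = 3 and tw(G) ≤ 3. For the lower bound: the 4 vertex sets {4,5}, {0,2}, {1}, {3} are disjoint, each induces a connected subgraph, and every pair is joined by at least one edge of G. Contracting each set to a single vertex therefore yields K_{4} as a minor, and since treewidth is minor-monotone, tw(G) ≥ tw(K_{4}) = 3. Therefore the treewidth is 3.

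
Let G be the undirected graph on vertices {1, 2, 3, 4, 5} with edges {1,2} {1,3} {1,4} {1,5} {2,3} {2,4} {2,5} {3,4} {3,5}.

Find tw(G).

A width-3 tree decomposition is:
Bags: B1 = {1, 2, 3, 4}  B2 = {1, 2, 3, 5}
Tree: B1–B2
The largest bag has 4 vertices, giving width 3; this decomposition certifies tw(G) ≤ 3. For the lower bound, the 4 vertices {1, 2, 3, 4} are pairwise adjacent, and any tree decomposition puts a clique entirely inside one bag — forcing width ≥ 3. Combining the bounds, tw(G) = 3.

3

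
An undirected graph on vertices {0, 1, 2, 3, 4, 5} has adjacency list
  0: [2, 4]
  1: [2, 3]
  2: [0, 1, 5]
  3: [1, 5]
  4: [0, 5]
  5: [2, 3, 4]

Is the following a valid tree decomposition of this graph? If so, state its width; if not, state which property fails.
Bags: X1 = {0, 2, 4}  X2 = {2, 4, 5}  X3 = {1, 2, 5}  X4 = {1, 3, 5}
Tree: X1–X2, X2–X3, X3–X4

Every vertex of G appears in some bag (union = {0, 1, 2, 3, 4, 5}); every edge is covered by a bag; and for each vertex v the set of bags containing v is connected in the bag tree. The decomposition is therefore valid. The largest bag has 3 vertices, so the width is 2.

Yes; width 2.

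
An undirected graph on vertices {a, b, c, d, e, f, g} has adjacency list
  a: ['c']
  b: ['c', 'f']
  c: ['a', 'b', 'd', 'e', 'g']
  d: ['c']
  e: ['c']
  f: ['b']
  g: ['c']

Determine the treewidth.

A width-1 tree decomposition is:
Bags: B1 = {b, c}  B2 = {c, d}  B3 = {a, c}  B4 = {c, g}  B5 = {c, e}  B6 = {b, f}
Tree: B1–B2, B2–B3, B2–B4, B1–B5, B1–B6
Each bag holds 2 vertices, so the decomposition has width 1, which upper-bounds the treewidth. G has an edge, so its treewidth is at least 1. Hence tw(G) = 1 exactly.

1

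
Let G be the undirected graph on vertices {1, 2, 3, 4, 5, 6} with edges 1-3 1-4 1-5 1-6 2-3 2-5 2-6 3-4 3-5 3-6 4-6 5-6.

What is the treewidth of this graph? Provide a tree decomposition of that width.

Each bag holds 4 vertices, so the decomposition has width 3, which upper-bounds the treewidth. Conversely, {1, 3, 4, 6} is a clique of size 4, and the vertices of any clique must share a bag in every tree decomposition; so some bag has ≥ 4 vertices and tw(G) ≥ 3. Hence tw(G) = 3 exactly.

Treewidth 3.
One such decomposition:
Bags: B1 = {1, 3, 4, 6}  B2 = {1, 3, 5, 6}  B3 = {2, 3, 5, 6}
Tree: B1–B2, B2–B3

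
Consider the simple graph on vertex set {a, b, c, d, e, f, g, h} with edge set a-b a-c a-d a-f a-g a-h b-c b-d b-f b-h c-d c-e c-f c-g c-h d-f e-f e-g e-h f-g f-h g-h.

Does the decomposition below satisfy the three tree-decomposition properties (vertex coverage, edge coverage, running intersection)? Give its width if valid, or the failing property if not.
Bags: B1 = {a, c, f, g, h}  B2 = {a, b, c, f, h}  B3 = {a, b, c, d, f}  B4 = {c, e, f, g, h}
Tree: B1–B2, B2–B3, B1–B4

Every vertex of G appears in some bag (union = {a, b, c, d, e, f, g, h}); every edge is covered by a bag; and for each vertex v the set of bags containing v is connected in the bag tree. The decomposition is therefore valid. The largest bag has 5 vertices, so the width is 4.

Yes; width 4.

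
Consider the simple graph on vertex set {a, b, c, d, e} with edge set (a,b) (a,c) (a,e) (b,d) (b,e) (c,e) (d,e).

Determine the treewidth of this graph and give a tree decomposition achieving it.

Treewidth 2.
One optimal decomposition is:
Bags: B1 = {a, b, e}  B2 = {a, c, e}  B3 = {b, d, e}
Tree: B1–B2, B1–B3

The largest bag has 3 vertices, giving width 2; this decomposition certifies tw(G) ≤ 2. For the lower bound, the 3 vertices {b, d, e} are pairwise adjacent, and any tree decomposition puts a clique entirely inside one bag — forcing width ≥ 2. Hence tw(G) = 2 exactly.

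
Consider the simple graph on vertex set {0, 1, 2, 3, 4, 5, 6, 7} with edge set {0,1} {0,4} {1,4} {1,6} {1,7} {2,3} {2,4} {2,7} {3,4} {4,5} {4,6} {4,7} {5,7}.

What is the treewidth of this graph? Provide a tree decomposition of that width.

The largest bag has 3 vertices, giving width 2; this decomposition certifies tw(G) ≤ 2. On the other hand G contains the 3-clique {0, 1, 4}. A clique must lie in a single bag of any decomposition, so no decomposition can have width below 2. The upper and lower bounds meet at 2, so that is the treewidth.

Treewidth 2.
One such decomposition:
Bags: B1 = {0, 1, 4}  B2 = {1, 4, 7}  B3 = {1, 4, 6}  B4 = {4, 5, 7}  B5 = {2, 4, 7}  B6 = {2, 3, 4}
Tree: B1–B2, B2–B3, B2–B4, B2–B5, B5–B6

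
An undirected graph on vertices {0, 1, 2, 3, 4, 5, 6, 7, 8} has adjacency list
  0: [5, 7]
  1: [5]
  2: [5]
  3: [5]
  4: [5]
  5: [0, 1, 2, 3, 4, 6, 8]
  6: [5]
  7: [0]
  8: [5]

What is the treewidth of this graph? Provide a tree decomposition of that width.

Treewidth 1.
One optimal decomposition is:
Bags: B1 = {0, 5}  B2 = {3, 5}  B3 = {5, 6}  B4 = {0, 7}  B5 = {4, 5}  B6 = {5, 8}  B7 = {2, 5}  B8 = {1, 5}
Tree: B1–B2, B2–B3, B1–B4, B2–B5, B3–B6, B6–B7, B2–B8

Every bag has size at most 2, so the width is 2 − 1 = 1 and tw(G) ≤ 1. G has an edge, so its treewidth is at least 1. The upper and lower bounds meet at 1, so that is the treewidth.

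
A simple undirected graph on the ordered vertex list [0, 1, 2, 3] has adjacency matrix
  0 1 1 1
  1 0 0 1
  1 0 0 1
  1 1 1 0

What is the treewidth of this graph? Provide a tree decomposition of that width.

The largest bag has 3 vertices, giving width 2; this decomposition certifies tw(G) ≤ 2. On the other hand G contains the 3-clique {0, 1, 3}. A clique must lie in a single bag of any decomposition, so no decomposition can have width below 2. The upper and lower bounds meet at 2, so that is the treewidth.

Treewidth 2.
One such decomposition:
Bags: B1 = {0, 1, 3}  B2 = {0, 2, 3}
Tree: B1–B2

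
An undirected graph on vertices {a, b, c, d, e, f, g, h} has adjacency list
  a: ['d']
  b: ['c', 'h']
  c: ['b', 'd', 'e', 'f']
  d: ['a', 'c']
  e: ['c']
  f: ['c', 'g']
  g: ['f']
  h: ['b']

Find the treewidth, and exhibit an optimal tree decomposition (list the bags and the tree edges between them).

Treewidth 1.
One optimal decomposition is:
Bags: B1 = {c, e}  B2 = {c, f}  B3 = {b, c}  B4 = {f, g}  B5 = {c, d}  B6 = {a, d}  B7 = {b, h}
Tree: B1–B2, B1–B3, B2–B4, B3–B5, B5–B6, B3–B7

The largest bag has 2 vertices, giving width 1; this decomposition certifies tw(G) ≤ 1. G has an edge, so its treewidth is at least 1. Hence tw(G) = 1 exactly.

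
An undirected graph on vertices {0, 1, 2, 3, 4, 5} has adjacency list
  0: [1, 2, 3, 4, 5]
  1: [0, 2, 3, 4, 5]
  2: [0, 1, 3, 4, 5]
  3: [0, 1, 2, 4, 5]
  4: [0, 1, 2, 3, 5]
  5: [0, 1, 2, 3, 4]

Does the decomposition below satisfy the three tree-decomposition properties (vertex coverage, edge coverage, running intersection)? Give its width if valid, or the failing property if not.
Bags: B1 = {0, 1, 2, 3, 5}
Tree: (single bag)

No — vertex 4 appears in no bag.

A tree decomposition must satisfy three properties: every vertex lies in some bag; for every edge, both endpoints lie together in some bag; and for every vertex, the bags containing it form a connected subtree. Here vertex 4 appears in no bag, so the decomposition is invalid.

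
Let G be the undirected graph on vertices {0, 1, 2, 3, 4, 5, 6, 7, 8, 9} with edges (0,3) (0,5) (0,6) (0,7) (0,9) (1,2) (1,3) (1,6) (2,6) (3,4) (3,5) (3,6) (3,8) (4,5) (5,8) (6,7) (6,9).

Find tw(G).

A width-2 tree decomposition is:
Bags: B1 = {0, 3, 6}  B2 = {0, 6, 7}  B3 = {0, 3, 5}  B4 = {3, 5, 8}  B5 = {1, 3, 6}  B6 = {0, 6, 9}  B7 = {1, 2, 6}  B8 = {3, 4, 5}
Tree: B1–B2, B1–B3, B3–B4, B1–B5, B1–B6, B5–B7, B3–B8
Each bag holds 3 vertices, so the decomposition has width 2, which upper-bounds the treewidth. Conversely, {0, 6, 9} is a clique of size 3, and the vertices of any clique must share a bag in every tree decomposition; so some bag has ≥ 3 vertices and tw(G) ≥ 2. Combining the bounds, tw(G) = 2.

2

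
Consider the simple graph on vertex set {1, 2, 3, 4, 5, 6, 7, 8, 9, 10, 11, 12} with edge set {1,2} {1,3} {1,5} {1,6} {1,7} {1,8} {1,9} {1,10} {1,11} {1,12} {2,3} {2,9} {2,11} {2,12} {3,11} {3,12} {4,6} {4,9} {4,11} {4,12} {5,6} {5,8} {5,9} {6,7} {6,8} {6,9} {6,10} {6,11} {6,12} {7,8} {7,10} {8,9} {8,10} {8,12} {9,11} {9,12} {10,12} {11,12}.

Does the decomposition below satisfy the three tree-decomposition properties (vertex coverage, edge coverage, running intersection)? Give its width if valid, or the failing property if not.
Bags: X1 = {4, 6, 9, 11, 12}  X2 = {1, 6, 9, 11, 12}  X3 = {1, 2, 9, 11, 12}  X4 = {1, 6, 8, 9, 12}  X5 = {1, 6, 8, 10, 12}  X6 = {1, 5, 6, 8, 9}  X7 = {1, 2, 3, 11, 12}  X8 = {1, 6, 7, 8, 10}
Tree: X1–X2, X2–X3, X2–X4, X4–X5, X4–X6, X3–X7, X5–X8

Yes; width 4.

Checking the three conditions: (i) the bags cover all of {1, 2, 3, 4, 5, 6, 7, 8, 9, 10, 11, 12}; (ii) for each edge, some bag contains both endpoints; (iii) the bags containing any fixed vertex form a subtree. All hold, so the decomposition is valid with width 5 − 1 = 4.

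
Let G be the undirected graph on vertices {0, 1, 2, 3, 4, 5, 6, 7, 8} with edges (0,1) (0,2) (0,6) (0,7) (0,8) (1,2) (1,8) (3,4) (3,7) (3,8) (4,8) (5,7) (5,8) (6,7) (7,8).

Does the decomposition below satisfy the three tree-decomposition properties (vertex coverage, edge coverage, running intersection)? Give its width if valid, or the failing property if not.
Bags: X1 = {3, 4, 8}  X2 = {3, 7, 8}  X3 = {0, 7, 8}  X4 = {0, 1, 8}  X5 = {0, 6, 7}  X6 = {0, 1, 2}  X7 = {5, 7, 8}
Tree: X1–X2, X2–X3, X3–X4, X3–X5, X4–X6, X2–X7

Yes; width 2.

Every vertex of G appears in some bag (union = {0, 1, 2, 3, 4, 5, 6, 7, 8}); every edge is covered by a bag; and for each vertex v the set of bags containing v is connected in the bag tree. The decomposition is therefore valid. The largest bag has 3 vertices, so the width is 2.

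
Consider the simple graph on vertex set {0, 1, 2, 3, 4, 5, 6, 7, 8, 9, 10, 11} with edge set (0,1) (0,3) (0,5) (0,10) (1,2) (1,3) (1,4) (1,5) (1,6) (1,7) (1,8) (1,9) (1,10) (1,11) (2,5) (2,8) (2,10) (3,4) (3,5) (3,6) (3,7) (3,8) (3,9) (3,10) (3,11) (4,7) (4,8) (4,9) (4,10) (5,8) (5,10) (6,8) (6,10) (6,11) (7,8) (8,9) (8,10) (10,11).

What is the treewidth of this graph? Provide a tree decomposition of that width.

Treewidth 4.
One optimal decomposition is:
Bags: B1 = {1, 3, 5, 8, 10}  B2 = {1, 3, 4, 8, 10}  B3 = {1, 3, 4, 8, 9}  B4 = {1, 3, 4, 7, 8}  B5 = {1, 3, 6, 8, 10}  B6 = {1, 3, 6, 10, 11}  B7 = {1, 2, 5, 8, 10}  B8 = {0, 1, 3, 5, 10}
Tree: B1–B2, B2–B3, B3–B4, B2–B5, B5–B6, B1–B7, B1–B8

Every bag has size at most 5, so the width is 5 − 1 = 4 and tw(G) ≤ 4. For the lower bound, the 5 vertices {1, 2, 5, 8, 10} are pairwise adjacent, and any tree decomposition puts a clique entirely inside one bag — forcing width ≥ 4. Combining the bounds, tw(G) = 4.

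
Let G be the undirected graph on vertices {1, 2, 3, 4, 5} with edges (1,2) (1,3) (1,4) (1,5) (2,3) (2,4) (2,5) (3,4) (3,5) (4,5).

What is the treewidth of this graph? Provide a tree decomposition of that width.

Treewidth 4.
One such decomposition:
Bags: B1 = {1, 2, 3, 4, 5}
Tree: (single bag)

A single bag containing all 5 vertices is trivially a valid decomposition of width 4. On the other hand G contains the 5-clique {1, 2, 3, 4, 5}. A clique must lie in a single bag of any decomposition, so no decomposition can have width below 4. Combining the bounds, tw(G) = 4.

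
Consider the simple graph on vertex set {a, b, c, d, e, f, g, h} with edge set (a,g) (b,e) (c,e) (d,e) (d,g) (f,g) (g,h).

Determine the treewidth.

A width-1 tree decomposition is:
Bags: B1 = {d, g}  B2 = {g, h}  B3 = {d, e}  B4 = {f, g}  B5 = {c, e}  B6 = {b, e}  B7 = {a, g}
Tree: B1–B2, B1–B3, B1–B4, B3–B5, B3–B6, B2–B7
Each bag holds 2 vertices, so the decomposition has width 1, which upper-bounds the treewidth. Any graph with an edge has treewidth ≥ 1, and G has the edge g–d. The upper and lower bounds meet at 1, so that is the treewidth.

1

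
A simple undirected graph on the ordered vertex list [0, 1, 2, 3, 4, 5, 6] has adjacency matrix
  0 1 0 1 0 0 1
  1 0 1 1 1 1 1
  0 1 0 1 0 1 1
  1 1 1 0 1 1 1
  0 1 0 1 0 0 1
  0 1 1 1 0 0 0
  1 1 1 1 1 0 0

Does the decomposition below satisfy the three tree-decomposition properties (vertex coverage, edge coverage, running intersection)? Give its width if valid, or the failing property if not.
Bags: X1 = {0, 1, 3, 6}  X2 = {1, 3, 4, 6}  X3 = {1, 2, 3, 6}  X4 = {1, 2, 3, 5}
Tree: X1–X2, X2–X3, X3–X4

Every vertex of G appears in some bag (union = {0, 1, 2, 3, 4, 5, 6}); every edge is covered by a bag; and for each vertex v the set of bags containing v is connected in the bag tree. The decomposition is therefore valid. The largest bag has 4 vertices, so the width is 3.

Yes; width 3.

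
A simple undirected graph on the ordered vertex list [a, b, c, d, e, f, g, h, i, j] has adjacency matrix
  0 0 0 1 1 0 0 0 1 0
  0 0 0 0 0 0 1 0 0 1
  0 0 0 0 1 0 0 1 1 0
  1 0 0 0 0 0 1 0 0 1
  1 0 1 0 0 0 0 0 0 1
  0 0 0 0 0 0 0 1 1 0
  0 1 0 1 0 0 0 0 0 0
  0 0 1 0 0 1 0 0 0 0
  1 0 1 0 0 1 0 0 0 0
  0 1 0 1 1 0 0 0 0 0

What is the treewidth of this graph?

2

A width-2 tree decomposition is:
Bags: B1 = {c, f, h}  B2 = {c, f, i}  B3 = {c, e, i}  B4 = {a, e, i}  B5 = {a, e, j}  B6 = {a, d, j}  B7 = {b, d, j}  B8 = {b, d, g}
Tree: B1–B2, B2–B3, B3–B4, B4–B5, B5–B6, B6–B7, B7–B8
Every bag has size at most 3, so the width is 3 − 1 = 2 and tw(G) ≤ 2. The edges h–f–i–c–h form a cycle, so G is not a tree and its treewidth is at least 2. Hence tw(G) = 2 exactly.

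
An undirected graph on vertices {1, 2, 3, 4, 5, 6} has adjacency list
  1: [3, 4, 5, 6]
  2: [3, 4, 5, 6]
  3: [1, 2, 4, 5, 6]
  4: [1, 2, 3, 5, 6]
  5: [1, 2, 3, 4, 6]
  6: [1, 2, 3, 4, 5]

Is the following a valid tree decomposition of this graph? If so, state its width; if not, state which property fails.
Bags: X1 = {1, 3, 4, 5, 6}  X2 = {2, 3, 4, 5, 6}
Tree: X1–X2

Yes; width 4.

Vertex coverage: the bags together contain {1, 2, 3, 4, 5, 6}, the full vertex set. Edge coverage: each edge of G has both endpoints in at least one bag. Running intersection: for every vertex, the bags containing it form a connected subtree. All three properties hold, so this is a valid tree decomposition of width max|bag| − 1 = 4, and hence tw(G) ≤ 4.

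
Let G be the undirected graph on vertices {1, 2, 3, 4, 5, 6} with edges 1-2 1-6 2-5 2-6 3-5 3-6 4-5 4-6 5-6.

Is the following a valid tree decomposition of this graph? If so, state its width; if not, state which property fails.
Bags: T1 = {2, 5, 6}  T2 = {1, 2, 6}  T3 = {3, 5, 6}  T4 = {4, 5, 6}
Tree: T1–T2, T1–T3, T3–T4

Checking the three conditions: (i) the bags cover all of {1, 2, 3, 4, 5, 6}; (ii) for each edge, some bag contains both endpoints; (iii) the bags containing any fixed vertex form a subtree. All hold, so the decomposition is valid with width 3 − 1 = 2.

Yes; width 2.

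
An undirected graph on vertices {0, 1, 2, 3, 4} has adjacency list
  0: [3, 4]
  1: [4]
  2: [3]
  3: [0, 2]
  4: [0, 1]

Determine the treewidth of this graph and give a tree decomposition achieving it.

Treewidth 1.
One optimal decomposition is:
Bags: B1 = {2, 3}  B2 = {0, 3}  B3 = {0, 4}  B4 = {1, 4}
Tree: B1–B2, B2–B3, B3–B4

Every bag has size at most 2, so the width is 2 − 1 = 1 and tw(G) ≤ 1. Any graph with an edge has treewidth ≥ 1, and G has the edge 2–3. Combining the bounds, tw(G) = 1.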